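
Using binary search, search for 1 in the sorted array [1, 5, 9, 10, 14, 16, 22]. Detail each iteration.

Binary search for 1 in [1, 5, 9, 10, 14, 16, 22]:

lo=0, hi=6, mid=3, arr[mid]=10 -> 10 > 1, search left half
lo=0, hi=2, mid=1, arr[mid]=5 -> 5 > 1, search left half
lo=0, hi=0, mid=0, arr[mid]=1 -> Found target at index 0!

Binary search finds 1 at index 0 after 3 comparisons. The search repeatedly halves the search space by comparing with the middle element.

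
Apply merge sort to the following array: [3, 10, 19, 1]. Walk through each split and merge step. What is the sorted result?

Merge sort trace:

Split: [3, 10, 19, 1] -> [3, 10] and [19, 1]
  Split: [3, 10] -> [3] and [10]
  Merge: [3] + [10] -> [3, 10]
  Split: [19, 1] -> [19] and [1]
  Merge: [19] + [1] -> [1, 19]
Merge: [3, 10] + [1, 19] -> [1, 3, 10, 19]

Final sorted array: [1, 3, 10, 19]

The merge sort proceeds by recursively splitting the array and merging sorted halves.
After all merges, the sorted array is [1, 3, 10, 19].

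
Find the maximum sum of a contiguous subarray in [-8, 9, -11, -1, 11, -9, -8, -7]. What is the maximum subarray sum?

Using Kadane's algorithm on [-8, 9, -11, -1, 11, -9, -8, -7]:

Scanning through the array:
Position 1 (value 9): max_ending_here = 9, max_so_far = 9
Position 2 (value -11): max_ending_here = -2, max_so_far = 9
Position 3 (value -1): max_ending_here = -1, max_so_far = 9
Position 4 (value 11): max_ending_here = 11, max_so_far = 11
Position 5 (value -9): max_ending_here = 2, max_so_far = 11
Position 6 (value -8): max_ending_here = -6, max_so_far = 11
Position 7 (value -7): max_ending_here = -7, max_so_far = 11

Maximum subarray: [11]
Maximum sum: 11

The maximum subarray is [11] with sum 11. This subarray runs from index 4 to index 4.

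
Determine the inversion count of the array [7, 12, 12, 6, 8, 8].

Finding inversions in [7, 12, 12, 6, 8, 8]:

(0, 3): arr[0]=7 > arr[3]=6
(1, 3): arr[1]=12 > arr[3]=6
(1, 4): arr[1]=12 > arr[4]=8
(1, 5): arr[1]=12 > arr[5]=8
(2, 3): arr[2]=12 > arr[3]=6
(2, 4): arr[2]=12 > arr[4]=8
(2, 5): arr[2]=12 > arr[5]=8

Total inversions: 7

The array has 7 inversion(s): (0,3), (1,3), (1,4), (1,5), (2,3), (2,4), (2,5). Each pair (i,j) satisfies i < j and arr[i] > arr[j].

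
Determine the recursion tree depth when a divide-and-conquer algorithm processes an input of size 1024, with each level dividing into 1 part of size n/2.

For divide and conquer with division factor 2:

Problem sizes at each level:
Level 0: 1024
Level 1: 512
Level 2: 256
Level 3: 128
Level 4: 64
Level 5: 32
Level 6: 16
Level 7: 8
Level 8: 4
Level 9: 2
Level 10: 1

The root is level 0 and the size-1 base case is level 10 (the tree spans levels 0 through 10, i.e. 11 levels counting the root), so the depth is the number of divisions: log_2(1024) = 10

The recursion tree depth is log_2(1024) = 10. At each level, the problem size is divided by 2, so it takes 10 divisions to reduce to a base case of size 1. The algorithm makes 1 recursive call at each level.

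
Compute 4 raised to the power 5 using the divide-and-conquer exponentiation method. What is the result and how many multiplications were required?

Computing 4^5 by squaring (build up from 4^1; each line after the first costs one multiplication):

4^1 = 4
4^2 = (4^1)^2 = 4^2 = 16
4^4 = (4^2)^2 = 16^2 = 256
4^5 = 4 * 4^4 = 4 * 256 = 1024

Result: 1024
Multiplications needed: 3 (3 lines after 4^1)

4^5 = 1024. Using exponentiation by squaring, this requires 3 multiplications. The key idea: if the exponent is even, square the half-power; if odd, multiply by the base once.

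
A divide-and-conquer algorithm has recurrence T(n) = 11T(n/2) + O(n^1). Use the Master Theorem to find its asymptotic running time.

Master Theorem for T(n) = 11T(n/2) + O(n^1):

a = 11, b = 2, c = 1
log_b(a) = log_2(11) = 3.4594

Case 1: c = 1 < log_2(11) = 3.4594
T(n) = O(n^(log_2 11))

For T(n) = 11T(n/2) + O(n^1): log_2(11) = 3.4594. This is Case 1 of the Master Theorem (c < log_b(a), work dominated by leaves), giving O(n^(log_2 11)).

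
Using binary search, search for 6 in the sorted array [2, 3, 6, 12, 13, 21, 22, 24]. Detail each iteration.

Binary search for 6 in [2, 3, 6, 12, 13, 21, 22, 24]:

lo=0, hi=7, mid=3, arr[mid]=12 -> 12 > 6, search left half
lo=0, hi=2, mid=1, arr[mid]=3 -> 3 < 6, search right half
lo=2, hi=2, mid=2, arr[mid]=6 -> Found target at index 2!

Binary search finds 6 at index 2 after 3 comparisons. The search repeatedly halves the search space by comparing with the middle element.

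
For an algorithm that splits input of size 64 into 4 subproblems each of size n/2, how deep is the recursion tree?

For divide and conquer with division factor 2:

Problem sizes at each level:
Level 0: 64
Level 1: 32
Level 2: 16
Level 3: 8
Level 4: 4
Level 5: 2
Level 6: 1

The root is level 0 and the size-1 base case is level 6 (the tree spans levels 0 through 6, i.e. 7 levels counting the root), so the depth is the number of divisions: log_2(64) = 6

The recursion tree depth is log_2(64) = 6. At each level, the problem size is divided by 2, so it takes 6 divisions to reduce to a base case of size 1. The algorithm makes 4 recursive calls at each level.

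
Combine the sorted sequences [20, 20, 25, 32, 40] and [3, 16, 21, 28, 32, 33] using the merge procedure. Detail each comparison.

Merging process:

Compare 20 vs 3: take 3 from right. Merged: [3]
Compare 20 vs 16: take 16 from right. Merged: [3, 16]
Compare 20 vs 21: take 20 from left. Merged: [3, 16, 20]
Compare 20 vs 21: take 20 from left. Merged: [3, 16, 20, 20]
Compare 25 vs 21: take 21 from right. Merged: [3, 16, 20, 20, 21]
Compare 25 vs 28: take 25 from left. Merged: [3, 16, 20, 20, 21, 25]
Compare 32 vs 28: take 28 from right. Merged: [3, 16, 20, 20, 21, 25, 28]
Compare 32 vs 32: take 32 from left. Merged: [3, 16, 20, 20, 21, 25, 28, 32]
Compare 40 vs 32: take 32 from right. Merged: [3, 16, 20, 20, 21, 25, 28, 32, 32]
Compare 40 vs 33: take 33 from right. Merged: [3, 16, 20, 20, 21, 25, 28, 32, 32, 33]
Append remaining from left: [40]. Merged: [3, 16, 20, 20, 21, 25, 28, 32, 32, 33, 40]

Final merged array: [3, 16, 20, 20, 21, 25, 28, 32, 32, 33, 40]
Total comparisons: 10

The merged array is [3, 16, 20, 20, 21, 25, 28, 32, 32, 33, 40], requiring 10 comparisons. The merge step runs in O(n) time where n is the total number of elements.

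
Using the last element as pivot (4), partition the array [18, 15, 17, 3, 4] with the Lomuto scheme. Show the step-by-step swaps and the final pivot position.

Lomuto partition with pivot = 4:

Initial array: [18, 15, 17, 3, 4]

arr[0]=18 > 4: no swap
arr[1]=15 > 4: no swap
arr[2]=17 > 4: no swap
arr[3]=3 <= 4: swap with position 0, array becomes [3, 15, 17, 18, 4]

Place pivot at position 1: [3, 4, 17, 18, 15]
Pivot position: 1

After partitioning with pivot 4, the array becomes [3, 4, 17, 18, 15]. The pivot is placed at index 1. All elements to the left of the pivot are <= 4, and all elements to the right are > 4.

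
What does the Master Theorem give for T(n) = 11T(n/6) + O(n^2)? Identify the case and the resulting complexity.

Master Theorem for T(n) = 11T(n/6) + O(n^2):

a = 11, b = 6, c = 2
log_b(a) = log_6(11) = 1.3383

Case 3: c = 2 > log_6(11) = 1.3383
T(n) = O(n^2) = O(n^2)

For T(n) = 11T(n/6) + O(n^2): log_6(11) = 1.3383. This is Case 3 of the Master Theorem (c > log_b(a), work dominated by root), giving O(n^2).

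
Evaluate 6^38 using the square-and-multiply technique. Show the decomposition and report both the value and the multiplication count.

Computing 6^38 by squaring (build up from 6^1; each line after the first costs one multiplication):

6^1 = 6
6^2 = (6^1)^2 = 6^2 = 36
6^4 = (6^2)^2 = 36^2 = 1296
6^8 = (6^4)^2 = 1296^2 = 1679616
6^9 = 6 * 6^8 = 6 * 1679616 = 10077696
6^18 = (6^9)^2 = 10077696^2 = 101559956668416
6^19 = 6 * 6^18 = 6 * 101559956668416 = 609359740010496
6^38 = (6^19)^2 = 609359740010496^2 = 371319292745659279662190166016

Result: 371319292745659279662190166016
Multiplications needed: 7 (7 lines after 6^1)

6^38 = 371319292745659279662190166016. Using exponentiation by squaring, this requires 7 multiplications. The key idea: if the exponent is even, square the half-power; if odd, multiply by the base once.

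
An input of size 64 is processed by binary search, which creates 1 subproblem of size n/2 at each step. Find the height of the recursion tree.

For divide and conquer with division factor 2:

Problem sizes at each level:
Level 0: 64
Level 1: 32
Level 2: 16
Level 3: 8
Level 4: 4
Level 5: 2
Level 6: 1

The root is level 0 and the size-1 base case is level 6 (the tree spans levels 0 through 6, i.e. 7 levels counting the root), so the depth is the number of divisions: log_2(64) = 6

The recursion tree depth is log_2(64) = 6. At each level, the problem size is divided by 2, so it takes 6 divisions to reduce to a base case of size 1. The algorithm makes 1 recursive call at each level.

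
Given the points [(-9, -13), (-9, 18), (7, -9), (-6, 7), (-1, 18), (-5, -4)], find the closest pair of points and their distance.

Computing all pairwise distances among 6 points:

d((-9, -13), (-9, 18)) = 31.0
d((-9, -13), (7, -9)) = 16.4924
d((-9, -13), (-6, 7)) = 20.2237
d((-9, -13), (-1, 18)) = 32.0156
d((-9, -13), (-5, -4)) = 9.8489
d((-9, 18), (7, -9)) = 31.3847
d((-9, 18), (-6, 7)) = 11.4018
d((-9, 18), (-1, 18)) = 8.0 <-- minimum
d((-9, 18), (-5, -4)) = 22.3607
d((7, -9), (-6, 7)) = 20.6155
d((7, -9), (-1, 18)) = 28.1603
d((7, -9), (-5, -4)) = 13.0
d((-6, 7), (-1, 18)) = 12.083
d((-6, 7), (-5, -4)) = 11.0454
d((-1, 18), (-5, -4)) = 22.3607

Closest pair: (-9, 18) and (-1, 18) with distance 8.0

The closest pair is (-9, 18) and (-1, 18) with Euclidean distance 8.0. For 6 points, brute-force pairwise comparison is shown above. For large n, the divide-and-conquer algorithm (sort by x, recurse on halves, check the dividing strip) achieves O(n log n).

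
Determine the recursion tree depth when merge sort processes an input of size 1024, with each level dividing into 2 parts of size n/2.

For divide and conquer with division factor 2:

Problem sizes at each level:
Level 0: 1024
Level 1: 512
Level 2: 256
Level 3: 128
Level 4: 64
Level 5: 32
Level 6: 16
Level 7: 8
Level 8: 4
Level 9: 2
Level 10: 1

The root is level 0 and the size-1 base case is level 10 (the tree spans levels 0 through 10, i.e. 11 levels counting the root), so the depth is the number of divisions: log_2(1024) = 10

The recursion tree depth is log_2(1024) = 10. At each level, the problem size is divided by 2, so it takes 10 divisions to reduce to a base case of size 1. The algorithm makes 2 recursive calls at each level.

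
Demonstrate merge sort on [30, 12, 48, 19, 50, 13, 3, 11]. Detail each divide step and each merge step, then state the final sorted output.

Merge sort trace:

Split: [30, 12, 48, 19, 50, 13, 3, 11] -> [30, 12, 48, 19] and [50, 13, 3, 11]
  Split: [30, 12, 48, 19] -> [30, 12] and [48, 19]
    Split: [30, 12] -> [30] and [12]
    Merge: [30] + [12] -> [12, 30]
    Split: [48, 19] -> [48] and [19]
    Merge: [48] + [19] -> [19, 48]
  Merge: [12, 30] + [19, 48] -> [12, 19, 30, 48]
  Split: [50, 13, 3, 11] -> [50, 13] and [3, 11]
    Split: [50, 13] -> [50] and [13]
    Merge: [50] + [13] -> [13, 50]
    Split: [3, 11] -> [3] and [11]
    Merge: [3] + [11] -> [3, 11]
  Merge: [13, 50] + [3, 11] -> [3, 11, 13, 50]
Merge: [12, 19, 30, 48] + [3, 11, 13, 50] -> [3, 11, 12, 13, 19, 30, 48, 50]

Final sorted array: [3, 11, 12, 13, 19, 30, 48, 50]

The merge sort proceeds by recursively splitting the array and merging sorted halves.
After all merges, the sorted array is [3, 11, 12, 13, 19, 30, 48, 50].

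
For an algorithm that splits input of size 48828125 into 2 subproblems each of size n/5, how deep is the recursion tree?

For divide and conquer with division factor 5:

Problem sizes at each level:
Level 0: 48828125
Level 1: 9765625
Level 2: 1953125
Level 3: 390625
Level 4: 78125
Level 5: 15625
Level 6: 3125
Level 7: 625
Level 8: 125
Level 9: 25
Level 10: 5
Level 11: 1

The root is level 0 and the size-1 base case is level 11 (the tree spans levels 0 through 11, i.e. 12 levels counting the root), so the depth is the number of divisions: log_5(48828125) = 11

The recursion tree depth is log_5(48828125) = 11. At each level, the problem size is divided by 5, so it takes 11 divisions to reduce to a base case of size 1. The algorithm makes 2 recursive calls at each level.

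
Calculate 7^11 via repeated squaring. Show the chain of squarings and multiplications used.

Computing 7^11 by squaring (build up from 7^1; each line after the first costs one multiplication):

7^1 = 7
7^2 = (7^1)^2 = 7^2 = 49
7^4 = (7^2)^2 = 49^2 = 2401
7^5 = 7 * 7^4 = 7 * 2401 = 16807
7^10 = (7^5)^2 = 16807^2 = 282475249
7^11 = 7 * 7^10 = 7 * 282475249 = 1977326743

Result: 1977326743
Multiplications needed: 5 (5 lines after 7^1)

7^11 = 1977326743. Using exponentiation by squaring, this requires 5 multiplications. The key idea: if the exponent is even, square the half-power; if odd, multiply by the base once.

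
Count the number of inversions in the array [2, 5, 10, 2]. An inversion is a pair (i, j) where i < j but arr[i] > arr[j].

Finding inversions in [2, 5, 10, 2]:

(1, 3): arr[1]=5 > arr[3]=2
(2, 3): arr[2]=10 > arr[3]=2

Total inversions: 2

The array has 2 inversion(s): (1,3), (2,3). Each pair (i,j) satisfies i < j and arr[i] > arr[j].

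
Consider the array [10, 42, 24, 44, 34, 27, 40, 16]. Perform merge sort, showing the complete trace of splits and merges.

Merge sort trace:

Split: [10, 42, 24, 44, 34, 27, 40, 16] -> [10, 42, 24, 44] and [34, 27, 40, 16]
  Split: [10, 42, 24, 44] -> [10, 42] and [24, 44]
    Split: [10, 42] -> [10] and [42]
    Merge: [10] + [42] -> [10, 42]
    Split: [24, 44] -> [24] and [44]
    Merge: [24] + [44] -> [24, 44]
  Merge: [10, 42] + [24, 44] -> [10, 24, 42, 44]
  Split: [34, 27, 40, 16] -> [34, 27] and [40, 16]
    Split: [34, 27] -> [34] and [27]
    Merge: [34] + [27] -> [27, 34]
    Split: [40, 16] -> [40] and [16]
    Merge: [40] + [16] -> [16, 40]
  Merge: [27, 34] + [16, 40] -> [16, 27, 34, 40]
Merge: [10, 24, 42, 44] + [16, 27, 34, 40] -> [10, 16, 24, 27, 34, 40, 42, 44]

Final sorted array: [10, 16, 24, 27, 34, 40, 42, 44]

The merge sort proceeds by recursively splitting the array and merging sorted halves.
After all merges, the sorted array is [10, 16, 24, 27, 34, 40, 42, 44].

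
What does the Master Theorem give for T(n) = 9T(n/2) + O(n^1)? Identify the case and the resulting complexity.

Master Theorem for T(n) = 9T(n/2) + O(n^1):

a = 9, b = 2, c = 1
log_b(a) = log_2(9) = 3.1699

Case 1: c = 1 < log_2(9) = 3.1699
T(n) = O(n^(log_2 9))

For T(n) = 9T(n/2) + O(n^1): log_2(9) = 3.1699. This is Case 1 of the Master Theorem (c < log_b(a), work dominated by leaves), giving O(n^(log_2 9)).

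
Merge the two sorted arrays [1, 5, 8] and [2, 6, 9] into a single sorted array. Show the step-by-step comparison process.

Merging process:

Compare 1 vs 2: take 1 from left. Merged: [1]
Compare 5 vs 2: take 2 from right. Merged: [1, 2]
Compare 5 vs 6: take 5 from left. Merged: [1, 2, 5]
Compare 8 vs 6: take 6 from right. Merged: [1, 2, 5, 6]
Compare 8 vs 9: take 8 from left. Merged: [1, 2, 5, 6, 8]
Append remaining from right: [9]. Merged: [1, 2, 5, 6, 8, 9]

Final merged array: [1, 2, 5, 6, 8, 9]
Total comparisons: 5

The merged array is [1, 2, 5, 6, 8, 9], requiring 5 comparisons. The merge step runs in O(n) time where n is the total number of elements.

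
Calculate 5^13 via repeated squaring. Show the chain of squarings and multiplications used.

Computing 5^13 by squaring (build up from 5^1; each line after the first costs one multiplication):

5^1 = 5
5^2 = (5^1)^2 = 5^2 = 25
5^3 = 5 * 5^2 = 5 * 25 = 125
5^6 = (5^3)^2 = 125^2 = 15625
5^12 = (5^6)^2 = 15625^2 = 244140625
5^13 = 5 * 5^12 = 5 * 244140625 = 1220703125

Result: 1220703125
Multiplications needed: 5 (5 lines after 5^1)

5^13 = 1220703125. Using exponentiation by squaring, this requires 5 multiplications. The key idea: if the exponent is even, square the half-power; if odd, multiply by the base once.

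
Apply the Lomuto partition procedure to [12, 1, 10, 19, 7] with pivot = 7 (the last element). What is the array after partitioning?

Lomuto partition with pivot = 7:

Initial array: [12, 1, 10, 19, 7]

arr[0]=12 > 7: no swap
arr[1]=1 <= 7: swap with position 0, array becomes [1, 12, 10, 19, 7]
arr[2]=10 > 7: no swap
arr[3]=19 > 7: no swap

Place pivot at position 1: [1, 7, 10, 19, 12]
Pivot position: 1

After partitioning with pivot 7, the array becomes [1, 7, 10, 19, 12]. The pivot is placed at index 1. All elements to the left of the pivot are <= 7, and all elements to the right are > 7.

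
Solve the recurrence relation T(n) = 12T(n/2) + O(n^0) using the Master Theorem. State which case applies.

Master Theorem for T(n) = 12T(n/2) + O(n^0):

a = 12, b = 2, c = 0
log_b(a) = log_2(12) = 3.5850

Case 1: c = 0 < log_2(12) = 3.5850
T(n) = O(n^(log_2 12))

For T(n) = 12T(n/2) + O(n^0): log_2(12) = 3.5850. This is Case 1 of the Master Theorem (c < log_b(a), work dominated by leaves), giving O(n^(log_2 12)).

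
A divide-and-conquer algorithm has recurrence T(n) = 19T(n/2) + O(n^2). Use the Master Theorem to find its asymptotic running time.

Master Theorem for T(n) = 19T(n/2) + O(n^2):

a = 19, b = 2, c = 2
log_b(a) = log_2(19) = 4.2479

Case 1: c = 2 < log_2(19) = 4.2479
T(n) = O(n^(log_2 19))

For T(n) = 19T(n/2) + O(n^2): log_2(19) = 4.2479. This is Case 1 of the Master Theorem (c < log_b(a), work dominated by leaves), giving O(n^(log_2 19)).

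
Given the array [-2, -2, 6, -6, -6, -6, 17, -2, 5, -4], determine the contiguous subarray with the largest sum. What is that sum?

Using Kadane's algorithm on [-2, -2, 6, -6, -6, -6, 17, -2, 5, -4]:

Scanning through the array:
Position 1 (value -2): max_ending_here = -2, max_so_far = -2
Position 2 (value 6): max_ending_here = 6, max_so_far = 6
Position 3 (value -6): max_ending_here = 0, max_so_far = 6
Position 4 (value -6): max_ending_here = -6, max_so_far = 6
Position 5 (value -6): max_ending_here = -6, max_so_far = 6
Position 6 (value 17): max_ending_here = 17, max_so_far = 17
Position 7 (value -2): max_ending_here = 15, max_so_far = 17
Position 8 (value 5): max_ending_here = 20, max_so_far = 20
Position 9 (value -4): max_ending_here = 16, max_so_far = 20

Maximum subarray: [17, -2, 5]
Maximum sum: 20

The maximum subarray is [17, -2, 5] with sum 20. This subarray runs from index 6 to index 8.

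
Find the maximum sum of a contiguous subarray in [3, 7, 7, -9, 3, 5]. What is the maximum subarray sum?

Using Kadane's algorithm on [3, 7, 7, -9, 3, 5]:

Scanning through the array:
Position 1 (value 7): max_ending_here = 10, max_so_far = 10
Position 2 (value 7): max_ending_here = 17, max_so_far = 17
Position 3 (value -9): max_ending_here = 8, max_so_far = 17
Position 4 (value 3): max_ending_here = 11, max_so_far = 17
Position 5 (value 5): max_ending_here = 16, max_so_far = 17

Maximum subarray: [3, 7, 7]
Maximum sum: 17

The maximum subarray is [3, 7, 7] with sum 17. This subarray runs from index 0 to index 2.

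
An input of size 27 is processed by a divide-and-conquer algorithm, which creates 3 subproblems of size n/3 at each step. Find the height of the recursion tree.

For divide and conquer with division factor 3:

Problem sizes at each level:
Level 0: 27
Level 1: 9
Level 2: 3
Level 3: 1

The root is level 0 and the size-1 base case is level 3 (the tree spans levels 0 through 3, i.e. 4 levels counting the root), so the depth is the number of divisions: log_3(27) = 3

The recursion tree depth is log_3(27) = 3. At each level, the problem size is divided by 3, so it takes 3 divisions to reduce to a base case of size 1. The algorithm makes 3 recursive calls at each level.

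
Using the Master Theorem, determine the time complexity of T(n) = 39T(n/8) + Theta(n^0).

Master Theorem for T(n) = 39T(n/8) + O(n^0):

a = 39, b = 8, c = 0
log_b(a) = log_8(39) = 1.7618

Case 1: c = 0 < log_8(39) = 1.7618
T(n) = O(n^(log_8 39))

For T(n) = 39T(n/8) + O(n^0): log_8(39) = 1.7618. This is Case 1 of the Master Theorem (c < log_b(a), work dominated by leaves), giving O(n^(log_8 39)).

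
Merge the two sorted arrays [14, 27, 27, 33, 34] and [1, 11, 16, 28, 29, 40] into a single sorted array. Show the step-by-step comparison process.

Merging process:

Compare 14 vs 1: take 1 from right. Merged: [1]
Compare 14 vs 11: take 11 from right. Merged: [1, 11]
Compare 14 vs 16: take 14 from left. Merged: [1, 11, 14]
Compare 27 vs 16: take 16 from right. Merged: [1, 11, 14, 16]
Compare 27 vs 28: take 27 from left. Merged: [1, 11, 14, 16, 27]
Compare 27 vs 28: take 27 from left. Merged: [1, 11, 14, 16, 27, 27]
Compare 33 vs 28: take 28 from right. Merged: [1, 11, 14, 16, 27, 27, 28]
Compare 33 vs 29: take 29 from right. Merged: [1, 11, 14, 16, 27, 27, 28, 29]
Compare 33 vs 40: take 33 from left. Merged: [1, 11, 14, 16, 27, 27, 28, 29, 33]
Compare 34 vs 40: take 34 from left. Merged: [1, 11, 14, 16, 27, 27, 28, 29, 33, 34]
Append remaining from right: [40]. Merged: [1, 11, 14, 16, 27, 27, 28, 29, 33, 34, 40]

Final merged array: [1, 11, 14, 16, 27, 27, 28, 29, 33, 34, 40]
Total comparisons: 10

The merged array is [1, 11, 14, 16, 27, 27, 28, 29, 33, 34, 40], requiring 10 comparisons. The merge step runs in O(n) time where n is the total number of elements.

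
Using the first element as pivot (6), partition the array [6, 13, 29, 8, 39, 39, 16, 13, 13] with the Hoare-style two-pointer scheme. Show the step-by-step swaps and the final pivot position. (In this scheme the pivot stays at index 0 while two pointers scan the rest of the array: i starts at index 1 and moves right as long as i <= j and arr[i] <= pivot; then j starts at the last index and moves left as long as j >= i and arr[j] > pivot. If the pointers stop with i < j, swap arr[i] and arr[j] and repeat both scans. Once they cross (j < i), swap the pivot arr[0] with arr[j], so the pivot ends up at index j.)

Hoare-style two-pointer partition with pivot = 6:

Initial array: [6, 13, 29, 8, 39, 39, 16, 13, 13]

Pointers start at i = 1, j = 8.
i ends at 1, j ends at 0: the pointers have crossed (j < i), so scanning stops.

j = 0, so swapping arr[0] with arr[j] leaves the pivot at position 0: [6, 13, 29, 8, 39, 39, 16, 13, 13]
Pivot position: 0

After partitioning with pivot 6, the array becomes [6, 13, 29, 8, 39, 39, 16, 13, 13]. The pivot is placed at index 0. All elements to the left of the pivot are <= 6, and all elements to the right are > 6.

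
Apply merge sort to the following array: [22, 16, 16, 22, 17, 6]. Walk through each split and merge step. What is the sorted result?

Merge sort trace:

Split: [22, 16, 16, 22, 17, 6] -> [22, 16, 16] and [22, 17, 6]
  Split: [22, 16, 16] -> [22] and [16, 16]
    Split: [16, 16] -> [16] and [16]
    Merge: [16] + [16] -> [16, 16]
  Merge: [22] + [16, 16] -> [16, 16, 22]
  Split: [22, 17, 6] -> [22] and [17, 6]
    Split: [17, 6] -> [17] and [6]
    Merge: [17] + [6] -> [6, 17]
  Merge: [22] + [6, 17] -> [6, 17, 22]
Merge: [16, 16, 22] + [6, 17, 22] -> [6, 16, 16, 17, 22, 22]

Final sorted array: [6, 16, 16, 17, 22, 22]

The merge sort proceeds by recursively splitting the array and merging sorted halves.
After all merges, the sorted array is [6, 16, 16, 17, 22, 22].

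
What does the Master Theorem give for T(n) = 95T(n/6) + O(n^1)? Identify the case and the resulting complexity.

Master Theorem for T(n) = 95T(n/6) + O(n^1):

a = 95, b = 6, c = 1
log_b(a) = log_6(95) = 2.5416

Case 1: c = 1 < log_6(95) = 2.5416
T(n) = O(n^(log_6 95))

For T(n) = 95T(n/6) + O(n^1): log_6(95) = 2.5416. This is Case 1 of the Master Theorem (c < log_b(a), work dominated by leaves), giving O(n^(log_6 95)).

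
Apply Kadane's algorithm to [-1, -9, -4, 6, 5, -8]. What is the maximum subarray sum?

Using Kadane's algorithm on [-1, -9, -4, 6, 5, -8]:

Scanning through the array:
Position 1 (value -9): max_ending_here = -9, max_so_far = -1
Position 2 (value -4): max_ending_here = -4, max_so_far = -1
Position 3 (value 6): max_ending_here = 6, max_so_far = 6
Position 4 (value 5): max_ending_here = 11, max_so_far = 11
Position 5 (value -8): max_ending_here = 3, max_so_far = 11

Maximum subarray: [6, 5]
Maximum sum: 11

The maximum subarray is [6, 5] with sum 11. This subarray runs from index 3 to index 4.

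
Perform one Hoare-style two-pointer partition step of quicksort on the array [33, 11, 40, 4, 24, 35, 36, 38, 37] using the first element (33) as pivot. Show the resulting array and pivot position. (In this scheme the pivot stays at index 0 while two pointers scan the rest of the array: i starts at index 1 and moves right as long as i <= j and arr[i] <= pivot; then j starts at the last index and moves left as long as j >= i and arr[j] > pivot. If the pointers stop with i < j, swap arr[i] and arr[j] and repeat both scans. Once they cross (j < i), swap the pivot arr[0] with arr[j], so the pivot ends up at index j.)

Hoare-style two-pointer partition with pivot = 33:

Initial array: [33, 11, 40, 4, 24, 35, 36, 38, 37]

Pointers start at i = 1, j = 8.
i stops at index 2 (arr[2]=40 > 33), j stops at index 4 (arr[4]=24 <= 33): swap arr[2] and arr[4], array becomes [33, 11, 24, 4, 40, 35, 36, 38, 37]
i ends at 4, j ends at 3: the pointers have crossed (j < i), so scanning stops.

Swap pivot arr[0] with arr[3] to place pivot at position 3: [4, 11, 24, 33, 40, 35, 36, 38, 37]
Pivot position: 3

After partitioning with pivot 33, the array becomes [4, 11, 24, 33, 40, 35, 36, 38, 37]. The pivot is placed at index 3. All elements to the left of the pivot are <= 33, and all elements to the right are > 33.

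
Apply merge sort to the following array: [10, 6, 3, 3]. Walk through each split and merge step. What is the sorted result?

Merge sort trace:

Split: [10, 6, 3, 3] -> [10, 6] and [3, 3]
  Split: [10, 6] -> [10] and [6]
  Merge: [10] + [6] -> [6, 10]
  Split: [3, 3] -> [3] and [3]
  Merge: [3] + [3] -> [3, 3]
Merge: [6, 10] + [3, 3] -> [3, 3, 6, 10]

Final sorted array: [3, 3, 6, 10]

The merge sort proceeds by recursively splitting the array and merging sorted halves.
After all merges, the sorted array is [3, 3, 6, 10].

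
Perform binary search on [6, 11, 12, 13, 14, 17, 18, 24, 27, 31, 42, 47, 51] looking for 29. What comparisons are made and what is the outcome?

Binary search for 29 in [6, 11, 12, 13, 14, 17, 18, 24, 27, 31, 42, 47, 51]:

lo=0, hi=12, mid=6, arr[mid]=18 -> 18 < 29, search right half
lo=7, hi=12, mid=9, arr[mid]=31 -> 31 > 29, search left half
lo=7, hi=8, mid=7, arr[mid]=24 -> 24 < 29, search right half
lo=8, hi=8, mid=8, arr[mid]=27 -> 27 < 29, search right half
lo=9 > hi=8, target 29 not found

Binary search determines that 29 is not in the array after 4 comparisons. The search space was exhausted without finding the target.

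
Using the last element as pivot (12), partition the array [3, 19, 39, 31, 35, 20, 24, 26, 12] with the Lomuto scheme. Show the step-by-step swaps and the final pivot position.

Lomuto partition with pivot = 12:

Initial array: [3, 19, 39, 31, 35, 20, 24, 26, 12]

arr[0]=3 <= 12: swap with position 0, array becomes [3, 19, 39, 31, 35, 20, 24, 26, 12]
arr[1]=19 > 12: no swap
arr[2]=39 > 12: no swap
arr[3]=31 > 12: no swap
arr[4]=35 > 12: no swap
arr[5]=20 > 12: no swap
arr[6]=24 > 12: no swap
arr[7]=26 > 12: no swap

Place pivot at position 1: [3, 12, 39, 31, 35, 20, 24, 26, 19]
Pivot position: 1

After partitioning with pivot 12, the array becomes [3, 12, 39, 31, 35, 20, 24, 26, 19]. The pivot is placed at index 1. All elements to the left of the pivot are <= 12, and all elements to the right are > 12.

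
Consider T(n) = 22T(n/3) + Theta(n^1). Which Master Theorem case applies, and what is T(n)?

Master Theorem for T(n) = 22T(n/3) + O(n^1):

a = 22, b = 3, c = 1
log_b(a) = log_3(22) = 2.8136

Case 1: c = 1 < log_3(22) = 2.8136
T(n) = O(n^(log_3 22))

For T(n) = 22T(n/3) + O(n^1): log_3(22) = 2.8136. This is Case 1 of the Master Theorem (c < log_b(a), work dominated by leaves), giving O(n^(log_3 22)).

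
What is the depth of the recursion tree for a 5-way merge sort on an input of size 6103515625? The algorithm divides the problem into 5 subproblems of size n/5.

For divide and conquer with division factor 5:

Problem sizes at each level:
Level 0: 6103515625
Level 1: 1220703125
Level 2: 244140625
Level 3: 48828125
Level 4: 9765625
Level 5: 1953125
Level 6: 390625
Level 7: 78125
Level 8: 15625
Level 9: 3125
Level 10: 625
Level 11: 125
Level 12: 25
Level 13: 5
Level 14: 1

The root is level 0 and the size-1 base case is level 14 (the tree spans levels 0 through 14, i.e. 15 levels counting the root), so the depth is the number of divisions: log_5(6103515625) = 14

The recursion tree depth is log_5(6103515625) = 14. At each level, the problem size is divided by 5, so it takes 14 divisions to reduce to a base case of size 1. The algorithm makes 5 recursive calls at each level.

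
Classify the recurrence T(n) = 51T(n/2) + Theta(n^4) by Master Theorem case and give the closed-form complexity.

Master Theorem for T(n) = 51T(n/2) + O(n^4):

a = 51, b = 2, c = 4
log_b(a) = log_2(51) = 5.6724

Case 1: c = 4 < log_2(51) = 5.6724
T(n) = O(n^(log_2 51))

For T(n) = 51T(n/2) + O(n^4): log_2(51) = 5.6724. This is Case 1 of the Master Theorem (c < log_b(a), work dominated by leaves), giving O(n^(log_2 51)).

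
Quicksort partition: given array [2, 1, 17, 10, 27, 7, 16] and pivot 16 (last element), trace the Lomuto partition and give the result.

Lomuto partition with pivot = 16:

Initial array: [2, 1, 17, 10, 27, 7, 16]

arr[0]=2 <= 16: swap with position 0, array becomes [2, 1, 17, 10, 27, 7, 16]
arr[1]=1 <= 16: swap with position 1, array becomes [2, 1, 17, 10, 27, 7, 16]
arr[2]=17 > 16: no swap
arr[3]=10 <= 16: swap with position 2, array becomes [2, 1, 10, 17, 27, 7, 16]
arr[4]=27 > 16: no swap
arr[5]=7 <= 16: swap with position 3, array becomes [2, 1, 10, 7, 27, 17, 16]

Place pivot at position 4: [2, 1, 10, 7, 16, 17, 27]
Pivot position: 4

After partitioning with pivot 16, the array becomes [2, 1, 10, 7, 16, 17, 27]. The pivot is placed at index 4. All elements to the left of the pivot are <= 16, and all elements to the right are > 16.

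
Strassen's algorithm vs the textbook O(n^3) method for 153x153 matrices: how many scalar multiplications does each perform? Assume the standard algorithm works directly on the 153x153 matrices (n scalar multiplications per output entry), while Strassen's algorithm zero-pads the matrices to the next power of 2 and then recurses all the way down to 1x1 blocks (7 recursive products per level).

Matrix multiplication for 153x153 matrices:

Strassen's algorithm requires power-of-2 dimensions. Pad 153x153 to 256x256 (next power of 2).

Standard algorithm: 153^3 = 3581577 multiplications
Strassen's algorithm: 7^(log2(256)) = 7^8 = 5764801 multiplications
Difference: 3581577 - 5764801 = -2183224 (Strassen uses MORE here due to padding overhead — for small or just-over-power-of-2 n, padding can outweigh the per-level savings)

Standard: 3581577 multiplications (153^3). Strassen: 5764801 multiplications (7^8, after padding to 256x256). Strassen reduces 8 recursive multiplications to 7 at each level.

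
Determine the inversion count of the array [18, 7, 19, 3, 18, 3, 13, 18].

Finding inversions in [18, 7, 19, 3, 18, 3, 13, 18]:

(0, 1): arr[0]=18 > arr[1]=7
(0, 3): arr[0]=18 > arr[3]=3
(0, 5): arr[0]=18 > arr[5]=3
(0, 6): arr[0]=18 > arr[6]=13
(1, 3): arr[1]=7 > arr[3]=3
(1, 5): arr[1]=7 > arr[5]=3
(2, 3): arr[2]=19 > arr[3]=3
(2, 4): arr[2]=19 > arr[4]=18
(2, 5): arr[2]=19 > arr[5]=3
(2, 6): arr[2]=19 > arr[6]=13
(2, 7): arr[2]=19 > arr[7]=18
(4, 5): arr[4]=18 > arr[5]=3
(4, 6): arr[4]=18 > arr[6]=13

Total inversions: 13

The array has 13 inversion(s): (0,1), (0,3), (0,5), (0,6), (1,3), (1,5), (2,3), (2,4), (2,5), (2,6), (2,7), (4,5), (4,6). Each pair (i,j) satisfies i < j and arr[i] > arr[j].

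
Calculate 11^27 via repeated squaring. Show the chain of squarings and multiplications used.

Computing 11^27 by squaring (build up from 11^1; each line after the first costs one multiplication):

11^1 = 11
11^2 = (11^1)^2 = 11^2 = 121
11^3 = 11 * 11^2 = 11 * 121 = 1331
11^6 = (11^3)^2 = 1331^2 = 1771561
11^12 = (11^6)^2 = 1771561^2 = 3138428376721
11^13 = 11 * 11^12 = 11 * 3138428376721 = 34522712143931
11^26 = (11^13)^2 = 34522712143931^2 = 1191817653772720942460132761
11^27 = 11 * 11^26 = 11 * 1191817653772720942460132761 = 13109994191499930367061460371

Result: 13109994191499930367061460371
Multiplications needed: 7 (7 lines after 11^1)

11^27 = 13109994191499930367061460371. Using exponentiation by squaring, this requires 7 multiplications. The key idea: if the exponent is even, square the half-power; if odd, multiply by the base once.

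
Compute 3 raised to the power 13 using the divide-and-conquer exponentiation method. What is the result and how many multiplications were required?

Computing 3^13 by squaring (build up from 3^1; each line after the first costs one multiplication):

3^1 = 3
3^2 = (3^1)^2 = 3^2 = 9
3^3 = 3 * 3^2 = 3 * 9 = 27
3^6 = (3^3)^2 = 27^2 = 729
3^12 = (3^6)^2 = 729^2 = 531441
3^13 = 3 * 3^12 = 3 * 531441 = 1594323

Result: 1594323
Multiplications needed: 5 (5 lines after 3^1)

3^13 = 1594323. Using exponentiation by squaring, this requires 5 multiplications. The key idea: if the exponent is even, square the half-power; if odd, multiply by the base once.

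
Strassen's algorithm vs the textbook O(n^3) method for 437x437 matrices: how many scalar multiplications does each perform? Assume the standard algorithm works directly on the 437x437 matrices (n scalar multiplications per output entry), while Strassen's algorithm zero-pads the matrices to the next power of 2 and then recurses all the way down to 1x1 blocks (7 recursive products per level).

Matrix multiplication for 437x437 matrices:

Strassen's algorithm requires power-of-2 dimensions. Pad 437x437 to 512x512 (next power of 2).

Standard algorithm: 437^3 = 83453453 multiplications
Strassen's algorithm: 7^(log2(512)) = 7^9 = 40353607 multiplications
Savings: 83453453 - 40353607 = 43099846 multiplications

Standard: 83453453 multiplications (437^3). Strassen: 40353607 multiplications (7^9, after padding to 512x512). Strassen reduces 8 recursive multiplications to 7 at each level.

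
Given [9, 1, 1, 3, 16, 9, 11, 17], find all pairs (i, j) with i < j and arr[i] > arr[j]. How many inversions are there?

Finding inversions in [9, 1, 1, 3, 16, 9, 11, 17]:

(0, 1): arr[0]=9 > arr[1]=1
(0, 2): arr[0]=9 > arr[2]=1
(0, 3): arr[0]=9 > arr[3]=3
(4, 5): arr[4]=16 > arr[5]=9
(4, 6): arr[4]=16 > arr[6]=11

Total inversions: 5

The array has 5 inversion(s): (0,1), (0,2), (0,3), (4,5), (4,6). Each pair (i,j) satisfies i < j and arr[i] > arr[j].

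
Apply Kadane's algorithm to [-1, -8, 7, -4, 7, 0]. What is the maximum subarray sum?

Using Kadane's algorithm on [-1, -8, 7, -4, 7, 0]:

Scanning through the array:
Position 1 (value -8): max_ending_here = -8, max_so_far = -1
Position 2 (value 7): max_ending_here = 7, max_so_far = 7
Position 3 (value -4): max_ending_here = 3, max_so_far = 7
Position 4 (value 7): max_ending_here = 10, max_so_far = 10
Position 5 (value 0): max_ending_here = 10, max_so_far = 10

Maximum subarray: [7, -4, 7]
Maximum sum: 10

The maximum subarray is [7, -4, 7] with sum 10. This subarray runs from index 2 to index 4.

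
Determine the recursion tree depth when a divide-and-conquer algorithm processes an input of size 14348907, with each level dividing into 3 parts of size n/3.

For divide and conquer with division factor 3:

Problem sizes at each level:
Level 0: 14348907
Level 1: 4782969
Level 2: 1594323
Level 3: 531441
Level 4: 177147
Level 5: 59049
Level 6: 19683
Level 7: 6561
Level 8: 2187
Level 9: 729
Level 10: 243
Level 11: 81
Level 12: 27
Level 13: 9
Level 14: 3
Level 15: 1

The root is level 0 and the size-1 base case is level 15 (the tree spans levels 0 through 15, i.e. 16 levels counting the root), so the depth is the number of divisions: log_3(14348907) = 15

The recursion tree depth is log_3(14348907) = 15. At each level, the problem size is divided by 3, so it takes 15 divisions to reduce to a base case of size 1. The algorithm makes 3 recursive calls at each level.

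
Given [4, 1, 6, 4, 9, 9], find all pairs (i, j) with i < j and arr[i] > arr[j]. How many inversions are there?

Finding inversions in [4, 1, 6, 4, 9, 9]:

(0, 1): arr[0]=4 > arr[1]=1
(2, 3): arr[2]=6 > arr[3]=4

Total inversions: 2

The array has 2 inversion(s): (0,1), (2,3). Each pair (i,j) satisfies i < j and arr[i] > arr[j].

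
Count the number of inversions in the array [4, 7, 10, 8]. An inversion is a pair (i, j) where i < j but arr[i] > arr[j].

Finding inversions in [4, 7, 10, 8]:

(2, 3): arr[2]=10 > arr[3]=8

Total inversions: 1

The array has 1 inversion(s): (2,3). Each pair (i,j) satisfies i < j and arr[i] > arr[j].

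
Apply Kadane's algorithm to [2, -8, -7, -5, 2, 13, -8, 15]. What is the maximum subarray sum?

Using Kadane's algorithm on [2, -8, -7, -5, 2, 13, -8, 15]:

Scanning through the array:
Position 1 (value -8): max_ending_here = -6, max_so_far = 2
Position 2 (value -7): max_ending_here = -7, max_so_far = 2
Position 3 (value -5): max_ending_here = -5, max_so_far = 2
Position 4 (value 2): max_ending_here = 2, max_so_far = 2
Position 5 (value 13): max_ending_here = 15, max_so_far = 15
Position 6 (value -8): max_ending_here = 7, max_so_far = 15
Position 7 (value 15): max_ending_here = 22, max_so_far = 22

Maximum subarray: [2, 13, -8, 15]
Maximum sum: 22

The maximum subarray is [2, 13, -8, 15] with sum 22. This subarray runs from index 4 to index 7.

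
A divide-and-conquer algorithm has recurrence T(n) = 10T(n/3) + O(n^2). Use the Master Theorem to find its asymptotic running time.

Master Theorem for T(n) = 10T(n/3) + O(n^2):

a = 10, b = 3, c = 2
log_b(a) = log_3(10) = 2.0959

Case 1: c = 2 < log_3(10) = 2.0959
T(n) = O(n^(log_3 10))

For T(n) = 10T(n/3) + O(n^2): log_3(10) = 2.0959. This is Case 1 of the Master Theorem (c < log_b(a), work dominated by leaves), giving O(n^(log_3 10)).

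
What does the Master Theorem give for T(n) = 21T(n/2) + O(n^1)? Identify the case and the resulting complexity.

Master Theorem for T(n) = 21T(n/2) + O(n^1):

a = 21, b = 2, c = 1
log_b(a) = log_2(21) = 4.3923

Case 1: c = 1 < log_2(21) = 4.3923
T(n) = O(n^(log_2 21))

For T(n) = 21T(n/2) + O(n^1): log_2(21) = 4.3923. This is Case 1 of the Master Theorem (c < log_b(a), work dominated by leaves), giving O(n^(log_2 21)).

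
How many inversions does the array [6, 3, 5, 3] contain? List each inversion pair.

Finding inversions in [6, 3, 5, 3]:

(0, 1): arr[0]=6 > arr[1]=3
(0, 2): arr[0]=6 > arr[2]=5
(0, 3): arr[0]=6 > arr[3]=3
(2, 3): arr[2]=5 > arr[3]=3

Total inversions: 4

The array has 4 inversion(s): (0,1), (0,2), (0,3), (2,3). Each pair (i,j) satisfies i < j and arr[i] > arr[j].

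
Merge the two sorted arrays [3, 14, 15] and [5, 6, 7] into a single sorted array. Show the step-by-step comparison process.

Merging process:

Compare 3 vs 5: take 3 from left. Merged: [3]
Compare 14 vs 5: take 5 from right. Merged: [3, 5]
Compare 14 vs 6: take 6 from right. Merged: [3, 5, 6]
Compare 14 vs 7: take 7 from right. Merged: [3, 5, 6, 7]
Append remaining from left: [14, 15]. Merged: [3, 5, 6, 7, 14, 15]

Final merged array: [3, 5, 6, 7, 14, 15]
Total comparisons: 4

The merged array is [3, 5, 6, 7, 14, 15], requiring 4 comparisons. The merge step runs in O(n) time where n is the total number of elements.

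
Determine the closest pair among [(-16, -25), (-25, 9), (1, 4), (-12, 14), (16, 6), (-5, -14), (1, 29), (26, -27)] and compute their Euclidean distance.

Computing all pairwise distances among 8 points:

d((-16, -25), (-25, 9)) = 35.171
d((-16, -25), (1, 4)) = 33.6155
d((-16, -25), (-12, 14)) = 39.2046
d((-16, -25), (16, 6)) = 44.5533
d((-16, -25), (-5, -14)) = 15.5563
d((-16, -25), (1, 29)) = 56.6127
d((-16, -25), (26, -27)) = 42.0476
d((-25, 9), (1, 4)) = 26.4764
d((-25, 9), (-12, 14)) = 13.9284 <-- minimum
d((-25, 9), (16, 6)) = 41.1096
d((-25, 9), (-5, -14)) = 30.4795
d((-25, 9), (1, 29)) = 32.8024
d((-25, 9), (26, -27)) = 62.426
d((1, 4), (-12, 14)) = 16.4012
d((1, 4), (16, 6)) = 15.1327
d((1, 4), (-5, -14)) = 18.9737
d((1, 4), (1, 29)) = 25.0
d((1, 4), (26, -27)) = 39.8246
d((-12, 14), (16, 6)) = 29.1204
d((-12, 14), (-5, -14)) = 28.8617
d((-12, 14), (1, 29)) = 19.8494
d((-12, 14), (26, -27)) = 55.9017
d((16, 6), (-5, -14)) = 29.0
d((16, 6), (1, 29)) = 27.4591
d((16, 6), (26, -27)) = 34.4819
d((-5, -14), (1, 29)) = 43.4166
d((-5, -14), (26, -27)) = 33.6155
d((1, 29), (26, -27)) = 61.327

Closest pair: (-25, 9) and (-12, 14) with distance 13.9284

The closest pair is (-25, 9) and (-12, 14) with Euclidean distance 13.9284. For 8 points, brute-force pairwise comparison is shown above. For large n, the divide-and-conquer algorithm (sort by x, recurse on halves, check the dividing strip) achieves O(n log n).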